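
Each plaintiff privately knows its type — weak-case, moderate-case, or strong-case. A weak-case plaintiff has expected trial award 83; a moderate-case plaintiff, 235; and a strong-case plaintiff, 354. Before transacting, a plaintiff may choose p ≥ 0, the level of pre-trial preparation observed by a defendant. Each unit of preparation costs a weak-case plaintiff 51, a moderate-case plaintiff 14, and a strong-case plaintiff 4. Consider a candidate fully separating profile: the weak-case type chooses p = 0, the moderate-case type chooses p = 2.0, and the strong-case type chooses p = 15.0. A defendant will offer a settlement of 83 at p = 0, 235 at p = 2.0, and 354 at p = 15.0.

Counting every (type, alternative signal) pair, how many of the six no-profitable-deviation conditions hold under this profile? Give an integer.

5

Moderate-case (own payoff 235 − 14×2.0 = 207): to p=0 gives 83 → no gain ✓; to p=15.0 gives 354 − 14×15.0 = 144 → no gain ✓.
Strong-case (own payoff 354 − 4×15.0 = 294): to p=0 gives 83 → no gain ✓; to p=2.0 gives 235 − 4×2.0 = 227 → no gain ✓.
Weak-case (own payoff 83): to p=2.0 gives 235 − 51×2.0 = 133 → profitable ✗; to p=15.0 gives 354 − 51×15.0 = -411 → no gain ✓.
5 of the 6 constraints hold; not an equilibrium.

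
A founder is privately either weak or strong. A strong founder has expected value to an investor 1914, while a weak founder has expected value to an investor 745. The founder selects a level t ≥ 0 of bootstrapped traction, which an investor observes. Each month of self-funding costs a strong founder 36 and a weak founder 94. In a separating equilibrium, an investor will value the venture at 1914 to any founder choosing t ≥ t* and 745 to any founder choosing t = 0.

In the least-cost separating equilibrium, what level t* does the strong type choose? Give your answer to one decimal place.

12.4

A weak founder choosing t = 0 receives 745.
Imitating at t* instead would pay 1914 at cost 94·t*, netting 1914 − 94·t*.
Indifference: 745 = 1914 − 94·t*, so t* = (1914 − 745) / 94 ≈ 12.4.
At t* the weak type's incentive constraint just binds; the strong type strictly prefers t* since its per-unit cost is lower.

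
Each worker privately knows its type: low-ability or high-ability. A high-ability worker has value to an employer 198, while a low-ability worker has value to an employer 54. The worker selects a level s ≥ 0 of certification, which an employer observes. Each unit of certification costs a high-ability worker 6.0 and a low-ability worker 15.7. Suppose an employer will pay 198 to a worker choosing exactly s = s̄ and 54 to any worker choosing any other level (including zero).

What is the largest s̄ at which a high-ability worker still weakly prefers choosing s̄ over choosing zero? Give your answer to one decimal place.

24.0

Choosing s̄ yields the high-ability type 198 − 6.0·s̄; choosing zero yields 54.
The high-ability type is indifferent at 198 − 6.0·s̄ = 54, i.e. s̄ = (198 − 54) / 6.0 = 24.0.
For any s̄ above 24.0 the high-ability type would rather pool at zero, so separation collapses.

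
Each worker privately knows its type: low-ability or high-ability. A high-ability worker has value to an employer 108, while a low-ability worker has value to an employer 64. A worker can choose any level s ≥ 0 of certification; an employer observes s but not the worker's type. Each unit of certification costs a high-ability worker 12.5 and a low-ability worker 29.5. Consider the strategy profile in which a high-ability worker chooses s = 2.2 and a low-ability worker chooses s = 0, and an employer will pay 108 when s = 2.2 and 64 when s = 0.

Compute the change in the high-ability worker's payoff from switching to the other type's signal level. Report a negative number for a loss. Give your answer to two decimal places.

-16.50

Playing s = 2.2 the high-ability worker receives 108 − 12.5 × 2.2 = 80.5.
Deviating to s = 0 yields 64 instead.
Gain from deviating: 64 − 80.5 = -16.50.
The gain is negative, so the high-ability type's incentive-compatibility constraint is satisfied.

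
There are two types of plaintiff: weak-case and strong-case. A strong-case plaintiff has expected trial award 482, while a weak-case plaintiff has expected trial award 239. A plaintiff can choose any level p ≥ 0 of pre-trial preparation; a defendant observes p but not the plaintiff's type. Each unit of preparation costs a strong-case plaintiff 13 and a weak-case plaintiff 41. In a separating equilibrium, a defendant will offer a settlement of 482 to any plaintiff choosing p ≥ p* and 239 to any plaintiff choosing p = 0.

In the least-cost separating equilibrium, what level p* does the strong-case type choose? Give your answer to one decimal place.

5.9

A weak-case plaintiff choosing p = 0 receives 239.
Imitating at p* instead would pay 482 at cost 41·p*, netting 482 − 41·p*.
Indifference: 239 = 482 − 41·p*, so p* = (482 − 239) / 41 ≈ 5.9.
At p* the weak-case type's incentive constraint just binds; the strong-case type strictly prefers p* since its per-unit cost is lower.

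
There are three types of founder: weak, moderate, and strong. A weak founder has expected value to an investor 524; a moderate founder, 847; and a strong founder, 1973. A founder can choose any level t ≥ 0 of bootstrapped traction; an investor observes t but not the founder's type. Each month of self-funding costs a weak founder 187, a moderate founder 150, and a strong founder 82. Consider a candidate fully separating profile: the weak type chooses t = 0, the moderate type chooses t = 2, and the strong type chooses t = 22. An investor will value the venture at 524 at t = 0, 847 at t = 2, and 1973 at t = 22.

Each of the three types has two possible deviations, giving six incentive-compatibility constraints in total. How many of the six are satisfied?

4

Weak (own payoff 524): to t=2 gives 847 − 187×2 = 473 → no gain ✓; to t=22 gives 1973 − 187×22 = -2141 → no gain ✓.
Moderate (own payoff 847 − 150×2 = 547): to t=0 gives 524 → no gain ✓; to t=22 gives 1973 − 150×22 = -1327 → no gain ✓.
Strong (own payoff 1973 − 82×22 = 169): to t=0 gives 524 → profitable ✗; to t=2 gives 847 − 82×2 = 683 → profitable ✗.
4 of the 6 constraints hold; not an equilibrium.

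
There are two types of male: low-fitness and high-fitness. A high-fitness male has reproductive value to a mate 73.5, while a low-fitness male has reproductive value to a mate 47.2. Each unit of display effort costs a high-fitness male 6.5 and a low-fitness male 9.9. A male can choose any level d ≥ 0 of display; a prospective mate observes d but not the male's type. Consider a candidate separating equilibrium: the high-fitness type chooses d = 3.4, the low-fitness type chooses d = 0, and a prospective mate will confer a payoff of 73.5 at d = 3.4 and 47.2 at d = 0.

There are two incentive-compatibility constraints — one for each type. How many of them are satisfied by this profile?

High-fitness type: signal → 73.5 − 6.5 × 3.4 = 51.4; deviate to 0 → 47.2. IC holds (51.4 ≥ 47.2).
Low-fitness type: stay at 0 → 47.2; mimic → 73.5 − 9.9 × 3.4 = 39.84. IC holds (47.2 ≥ 39.84).
2 of 2 constraints hold, so this is a separating equilibrium.

2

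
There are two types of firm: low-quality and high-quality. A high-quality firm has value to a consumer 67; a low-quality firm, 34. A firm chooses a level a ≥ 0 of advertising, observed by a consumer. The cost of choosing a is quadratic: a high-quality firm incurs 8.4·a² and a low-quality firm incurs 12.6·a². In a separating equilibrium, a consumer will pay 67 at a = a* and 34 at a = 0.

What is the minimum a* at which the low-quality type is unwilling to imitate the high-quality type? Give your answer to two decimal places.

1.62

The low-quality type at a = 0 receives 34; imitating at a* yields 67 − 12.6·a*².
Indifference: 34 = 67 − 12.6·a*², so a*² = (67 − 34) / 12.6 ≈ 2.6190.
a* = √2.6190 ≈ 1.62.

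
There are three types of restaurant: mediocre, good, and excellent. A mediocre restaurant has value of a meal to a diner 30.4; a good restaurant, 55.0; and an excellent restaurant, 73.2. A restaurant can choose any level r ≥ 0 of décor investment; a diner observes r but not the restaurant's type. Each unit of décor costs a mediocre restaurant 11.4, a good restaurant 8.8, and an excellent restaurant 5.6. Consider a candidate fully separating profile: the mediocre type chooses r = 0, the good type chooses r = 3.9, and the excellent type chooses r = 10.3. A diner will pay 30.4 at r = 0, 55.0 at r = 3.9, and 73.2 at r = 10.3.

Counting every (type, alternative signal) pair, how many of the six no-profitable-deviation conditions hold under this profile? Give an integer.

Mediocre (own payoff 30.4): to r=3.9 gives 55.0 − 11.4×3.9 = 10.54 → no gain ✓; to r=10.3 gives 73.2 − 11.4×10.3 = -44.22 → no gain ✓.
Excellent (own payoff 73.2 − 5.6×10.3 = 15.52): to r=0 gives 30.4 → profitable ✗; to r=3.9 gives 55.0 − 5.6×3.9 = 33.16 → profitable ✗.
Good (own payoff 55.0 − 8.8×3.9 = 20.68): to r=0 gives 30.4 → profitable ✗; to r=10.3 gives 73.2 − 8.8×10.3 = -17.44 → no gain ✓.
3 of the 6 constraints hold; not an equilibrium.

3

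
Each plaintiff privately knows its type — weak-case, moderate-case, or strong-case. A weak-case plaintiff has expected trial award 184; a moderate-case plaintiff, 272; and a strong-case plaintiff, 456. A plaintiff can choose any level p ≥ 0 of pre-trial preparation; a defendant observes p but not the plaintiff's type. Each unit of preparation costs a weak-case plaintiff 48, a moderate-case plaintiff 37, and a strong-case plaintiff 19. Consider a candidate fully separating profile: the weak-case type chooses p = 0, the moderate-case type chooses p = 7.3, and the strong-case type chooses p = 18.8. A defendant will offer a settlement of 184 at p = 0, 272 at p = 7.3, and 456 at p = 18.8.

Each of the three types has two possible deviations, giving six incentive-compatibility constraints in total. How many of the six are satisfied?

3

Strong-case (own payoff 456 − 19×18.8 = 98.8): to p=0 gives 184 → profitable ✗; to p=7.3 gives 272 − 19×7.3 = 133.3 → profitable ✗.
Moderate-case (own payoff 272 − 37×7.3 = 1.9): to p=0 gives 184 → profitable ✗; to p=18.8 gives 456 − 37×18.8 = -239.6 → no gain ✓.
Weak-case (own payoff 184): to p=7.3 gives 272 − 48×7.3 = -78.4 → no gain ✓; to p=18.8 gives 456 − 48×18.8 = -446.4 → no gain ✓.
3 of the 6 constraints hold; not an equilibrium.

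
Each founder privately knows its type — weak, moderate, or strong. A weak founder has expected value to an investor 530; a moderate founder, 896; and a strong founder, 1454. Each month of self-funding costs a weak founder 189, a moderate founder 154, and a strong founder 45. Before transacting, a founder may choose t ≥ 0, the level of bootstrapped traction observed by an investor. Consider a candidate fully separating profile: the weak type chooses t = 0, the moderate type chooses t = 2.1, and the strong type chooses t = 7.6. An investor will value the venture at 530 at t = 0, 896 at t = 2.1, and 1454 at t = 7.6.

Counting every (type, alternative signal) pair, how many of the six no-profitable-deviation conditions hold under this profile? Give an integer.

Strong (own payoff 1454 − 45×7.6 = 1112): to t=0 gives 530 → no gain ✓; to t=2.1 gives 896 − 45×2.1 = 801.5 → no gain ✓.
Moderate (own payoff 896 − 154×2.1 = 572.6): to t=0 gives 530 → no gain ✓; to t=7.6 gives 1454 − 154×7.6 = 283.6 → no gain ✓.
Weak (own payoff 530): to t=2.1 gives 896 − 189×2.1 = 499.1 → no gain ✓; to t=7.6 gives 1454 − 189×7.6 = 17.6 → no gain ✓.
6 of the 6 constraints hold; this profile is a separating equilibrium.

6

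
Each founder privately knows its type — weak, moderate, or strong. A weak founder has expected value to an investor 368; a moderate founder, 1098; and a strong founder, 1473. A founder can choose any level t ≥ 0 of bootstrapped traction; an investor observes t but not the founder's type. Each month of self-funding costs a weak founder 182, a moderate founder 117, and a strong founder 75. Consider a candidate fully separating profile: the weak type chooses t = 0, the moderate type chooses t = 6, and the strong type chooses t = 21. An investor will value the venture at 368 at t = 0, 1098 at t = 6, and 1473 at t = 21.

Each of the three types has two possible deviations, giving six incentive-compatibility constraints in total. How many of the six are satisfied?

4

Moderate (own payoff 1098 − 117×6 = 396): to t=0 gives 368 → no gain ✓; to t=21 gives 1473 − 117×21 = -984 → no gain ✓.
Strong (own payoff 1473 − 75×21 = -102): to t=0 gives 368 → profitable ✗; to t=6 gives 1098 − 75×6 = 648 → profitable ✗.
Weak (own payoff 368): to t=6 gives 1098 − 182×6 = 6 → no gain ✓; to t=21 gives 1473 − 182×21 = -2349 → no gain ✓.
4 of the 6 constraints hold; not an equilibrium.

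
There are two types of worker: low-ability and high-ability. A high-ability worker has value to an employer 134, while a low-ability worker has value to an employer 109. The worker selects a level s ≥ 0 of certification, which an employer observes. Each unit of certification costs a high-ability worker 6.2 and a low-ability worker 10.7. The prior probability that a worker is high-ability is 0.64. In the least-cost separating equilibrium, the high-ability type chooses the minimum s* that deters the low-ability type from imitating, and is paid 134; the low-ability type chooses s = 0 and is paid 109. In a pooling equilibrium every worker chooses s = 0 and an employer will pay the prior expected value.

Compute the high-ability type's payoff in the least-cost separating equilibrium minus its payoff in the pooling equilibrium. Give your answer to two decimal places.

Least-cost separating signal: s* solves 109 = 134 − 10.7·s*, so s* = (134 − 109)/10.7 ≈ 2.3364.
High-ability type's separating payoff: 134 − 6.2 × s* = 134 − 6.2 × (134 − 109)/10.7 = 134 − 155/10.7 ≈ 119.5140.
Pooling payoff: 0.64 × 134 + 0.36 × 109 = 125.
Difference: 119.5140 − 125 = -5.486, i.e. -5.49 to two decimal places.
The high-ability type would prefer the pooling outcome.

-5.49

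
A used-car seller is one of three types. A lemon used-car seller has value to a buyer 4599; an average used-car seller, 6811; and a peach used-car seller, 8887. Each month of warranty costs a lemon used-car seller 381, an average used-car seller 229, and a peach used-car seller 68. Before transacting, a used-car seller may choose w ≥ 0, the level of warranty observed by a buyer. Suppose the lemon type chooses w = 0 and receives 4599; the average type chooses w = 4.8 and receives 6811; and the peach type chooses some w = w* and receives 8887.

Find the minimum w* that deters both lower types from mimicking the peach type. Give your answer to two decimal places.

Average type (on-path payoff 6811 − 229×4.8 = 5711.8) won't mimic when 5711.8 ≥ 8887 − 229·w*, i.e. w* ≥ 13.87.
Lemon type (on-path payoff 4599) won't mimic when 4599 ≥ 8887 − 381·w*, i.e. w* ≥ 11.25.
Both must hold, so w* = max(11.25, 13.87) = 13.87. The average type's constraint binds.

13.87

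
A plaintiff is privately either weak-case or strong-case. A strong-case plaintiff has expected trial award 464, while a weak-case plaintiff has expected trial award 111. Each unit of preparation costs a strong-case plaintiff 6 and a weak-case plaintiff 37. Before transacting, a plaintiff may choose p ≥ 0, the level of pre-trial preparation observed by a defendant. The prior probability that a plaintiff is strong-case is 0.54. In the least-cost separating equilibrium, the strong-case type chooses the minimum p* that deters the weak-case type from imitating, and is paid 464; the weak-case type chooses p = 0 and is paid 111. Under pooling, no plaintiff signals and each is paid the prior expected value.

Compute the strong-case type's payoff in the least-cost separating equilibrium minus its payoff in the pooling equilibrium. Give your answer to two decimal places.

105.14

Least-cost separating signal: p* solves 111 = 464 − 37·p*, so p* = (464 − 111)/37 ≈ 9.5405.
Strong-case type's separating payoff: 464 − 6 × p* = 464 − 6 × (464 − 111)/37 = 464 − 2118/37 ≈ 406.7568.
Pooling payoff: 0.54 × 464 + 0.46 × 111 = 301.62.
Difference: 406.7568 − 301.62 = 105.1368, i.e. 105.14 to two decimal places.
The strong-case type prefers to separate.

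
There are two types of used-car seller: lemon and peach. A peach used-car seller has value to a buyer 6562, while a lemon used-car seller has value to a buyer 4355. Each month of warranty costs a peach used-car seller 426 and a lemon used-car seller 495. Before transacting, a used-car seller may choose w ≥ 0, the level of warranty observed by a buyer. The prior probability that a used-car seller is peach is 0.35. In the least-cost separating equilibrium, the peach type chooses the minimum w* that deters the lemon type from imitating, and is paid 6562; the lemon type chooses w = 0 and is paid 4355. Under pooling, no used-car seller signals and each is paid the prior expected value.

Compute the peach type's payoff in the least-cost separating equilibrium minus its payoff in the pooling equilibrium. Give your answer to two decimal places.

Least-cost separating signal: w* solves 4355 = 6562 − 495·w*, so w* = (6562 − 4355)/495 ≈ 4.4586.
Peach type's separating payoff: 6562 − 426 × w* = 6562 − 426 × (6562 − 4355)/495 = 6562 − 940182/495 ≈ 4662.6424.
Pooling payoff: 0.35 × 6562 + 0.65 × 4355 = 5127.45.
Difference: 4662.6424 − 5127.45 = -464.8076, i.e. -464.81 to two decimal places.
The peach type would prefer the pooling outcome.

-464.81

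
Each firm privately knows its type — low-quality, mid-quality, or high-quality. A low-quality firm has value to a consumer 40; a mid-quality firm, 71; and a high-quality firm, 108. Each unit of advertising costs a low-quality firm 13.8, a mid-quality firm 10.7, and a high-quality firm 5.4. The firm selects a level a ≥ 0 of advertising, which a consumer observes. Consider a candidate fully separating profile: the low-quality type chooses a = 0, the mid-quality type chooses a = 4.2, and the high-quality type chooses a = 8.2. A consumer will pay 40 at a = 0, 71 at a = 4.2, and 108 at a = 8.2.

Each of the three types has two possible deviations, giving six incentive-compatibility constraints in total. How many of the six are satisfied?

Mid-quality (own payoff 71 − 10.7×4.2 = 26.06): to a=0 gives 40 → profitable ✗; to a=8.2 gives 108 − 10.7×8.2 = 20.26 → no gain ✓.
Low-quality (own payoff 40): to a=4.2 gives 71 − 13.8×4.2 = 13.04 → no gain ✓; to a=8.2 gives 108 − 13.8×8.2 = -5.16 → no gain ✓.
High-quality (own payoff 108 − 5.4×8.2 = 63.72): to a=0 gives 40 → no gain ✓; to a=4.2 gives 71 − 5.4×4.2 = 48.32 → no gain ✓.
5 of the 6 constraints hold; not an equilibrium.

5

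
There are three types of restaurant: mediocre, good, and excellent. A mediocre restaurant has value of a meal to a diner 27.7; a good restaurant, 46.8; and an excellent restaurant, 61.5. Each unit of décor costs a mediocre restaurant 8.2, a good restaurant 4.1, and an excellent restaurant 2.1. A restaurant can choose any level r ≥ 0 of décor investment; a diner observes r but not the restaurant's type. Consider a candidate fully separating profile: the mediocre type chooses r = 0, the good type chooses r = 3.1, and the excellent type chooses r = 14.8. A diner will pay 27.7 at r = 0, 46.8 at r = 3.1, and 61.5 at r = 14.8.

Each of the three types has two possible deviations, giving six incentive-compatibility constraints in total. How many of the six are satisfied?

Excellent (own payoff 61.5 − 2.1×14.8 = 30.42): to r=0 gives 27.7 → no gain ✓; to r=3.1 gives 46.8 − 2.1×3.1 = 40.29 → profitable ✗.
Good (own payoff 46.8 − 4.1×3.1 = 34.09): to r=0 gives 27.7 → no gain ✓; to r=14.8 gives 61.5 − 4.1×14.8 = 0.82 → no gain ✓.
Mediocre (own payoff 27.7): to r=3.1 gives 46.8 − 8.2×3.1 = 21.38 → no gain ✓; to r=14.8 gives 61.5 − 8.2×14.8 = -59.86 → no gain ✓.
5 of the 6 constraints hold; not an equilibrium.

5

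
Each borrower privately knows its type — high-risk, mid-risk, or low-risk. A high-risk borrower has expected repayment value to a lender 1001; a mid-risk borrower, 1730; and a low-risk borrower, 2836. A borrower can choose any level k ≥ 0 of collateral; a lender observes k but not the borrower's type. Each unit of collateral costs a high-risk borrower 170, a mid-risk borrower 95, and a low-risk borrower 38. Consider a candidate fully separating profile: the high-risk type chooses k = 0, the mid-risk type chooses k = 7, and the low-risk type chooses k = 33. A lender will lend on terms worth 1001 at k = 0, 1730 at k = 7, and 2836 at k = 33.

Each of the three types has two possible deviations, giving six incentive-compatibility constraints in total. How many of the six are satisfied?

6

Low-risk (own payoff 2836 − 38×33 = 1582): to k=0 gives 1001 → no gain ✓; to k=7 gives 1730 − 38×7 = 1464 → no gain ✓.
Mid-risk (own payoff 1730 − 95×7 = 1065): to k=0 gives 1001 → no gain ✓; to k=33 gives 2836 − 95×33 = -299 → no gain ✓.
High-risk (own payoff 1001): to k=7 gives 1730 − 170×7 = 540 → no gain ✓; to k=33 gives 2836 − 170×33 = -2774 → no gain ✓.
6 of the 6 constraints hold; this profile is a separating equilibrium.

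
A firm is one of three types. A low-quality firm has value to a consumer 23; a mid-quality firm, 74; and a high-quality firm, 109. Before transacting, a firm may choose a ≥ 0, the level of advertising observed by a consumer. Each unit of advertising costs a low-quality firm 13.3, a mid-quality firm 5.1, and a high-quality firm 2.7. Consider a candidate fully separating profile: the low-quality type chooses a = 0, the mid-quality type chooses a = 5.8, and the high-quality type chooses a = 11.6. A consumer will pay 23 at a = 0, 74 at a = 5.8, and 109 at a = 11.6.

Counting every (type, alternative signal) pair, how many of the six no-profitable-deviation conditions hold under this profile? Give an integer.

5

Low-quality (own payoff 23): to a=5.8 gives 74 − 13.3×5.8 = -3.14 → no gain ✓; to a=11.6 gives 109 − 13.3×11.6 = -45.28 → no gain ✓.
Mid-quality (own payoff 74 − 5.1×5.8 = 44.42): to a=0 gives 23 → no gain ✓; to a=11.6 gives 109 − 5.1×11.6 = 49.84 → profitable ✗.
High-quality (own payoff 109 − 2.7×11.6 = 77.68): to a=0 gives 23 → no gain ✓; to a=5.8 gives 74 − 2.7×5.8 = 58.34 → no gain ✓.
5 of the 6 constraints hold; not an equilibrium.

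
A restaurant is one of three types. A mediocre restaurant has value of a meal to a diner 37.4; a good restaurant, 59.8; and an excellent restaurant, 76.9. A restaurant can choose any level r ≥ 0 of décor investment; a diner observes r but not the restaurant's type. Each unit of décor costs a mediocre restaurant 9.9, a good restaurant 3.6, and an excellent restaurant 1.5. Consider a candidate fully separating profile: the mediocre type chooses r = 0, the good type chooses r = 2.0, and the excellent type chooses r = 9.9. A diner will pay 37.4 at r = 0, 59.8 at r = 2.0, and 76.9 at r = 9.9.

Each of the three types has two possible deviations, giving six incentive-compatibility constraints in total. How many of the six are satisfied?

5

Good (own payoff 59.8 − 3.6×2.0 = 52.6): to r=0 gives 37.4 → no gain ✓; to r=9.9 gives 76.9 − 3.6×9.9 = 41.26 → no gain ✓.
Mediocre (own payoff 37.4): to r=2.0 gives 59.8 − 9.9×2.0 = 40 → profitable ✗; to r=9.9 gives 76.9 − 9.9×9.9 = -21.11 → no gain ✓.
Excellent (own payoff 76.9 − 1.5×9.9 = 62.05): to r=0 gives 37.4 → no gain ✓; to r=2.0 gives 59.8 − 1.5×2.0 = 56.8 → no gain ✓.
5 of the 6 constraints hold; not an equilibrium.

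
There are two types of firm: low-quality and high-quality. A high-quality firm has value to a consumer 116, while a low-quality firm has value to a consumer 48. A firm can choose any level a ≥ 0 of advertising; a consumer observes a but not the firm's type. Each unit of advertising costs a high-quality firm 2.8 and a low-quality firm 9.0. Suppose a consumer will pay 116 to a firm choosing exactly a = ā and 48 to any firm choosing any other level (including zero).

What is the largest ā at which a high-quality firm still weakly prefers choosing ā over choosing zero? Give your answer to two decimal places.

24.29

Choosing ā yields the high-quality type 116 − 2.8·ā; choosing zero yields 48.
The high-quality type is indifferent at 116 − 2.8·ā = 48, i.e. ā = (116 − 48) / 2.8 ≈ 24.29.
For any ā above 24.29 the high-quality type would rather pool at zero, so separation collapses.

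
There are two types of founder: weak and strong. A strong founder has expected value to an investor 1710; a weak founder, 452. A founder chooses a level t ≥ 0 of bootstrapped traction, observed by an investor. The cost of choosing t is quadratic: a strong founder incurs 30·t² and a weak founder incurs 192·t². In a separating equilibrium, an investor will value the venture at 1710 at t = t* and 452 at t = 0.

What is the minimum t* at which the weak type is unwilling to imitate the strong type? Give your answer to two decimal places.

2.56

The weak type at t = 0 receives 452; imitating at t* yields 1710 − 192·t*².
Indifference: 452 = 1710 − 192·t*², so t*² = (1710 − 452) / 192 ≈ 6.5521.
t* = √6.5521 ≈ 2.56.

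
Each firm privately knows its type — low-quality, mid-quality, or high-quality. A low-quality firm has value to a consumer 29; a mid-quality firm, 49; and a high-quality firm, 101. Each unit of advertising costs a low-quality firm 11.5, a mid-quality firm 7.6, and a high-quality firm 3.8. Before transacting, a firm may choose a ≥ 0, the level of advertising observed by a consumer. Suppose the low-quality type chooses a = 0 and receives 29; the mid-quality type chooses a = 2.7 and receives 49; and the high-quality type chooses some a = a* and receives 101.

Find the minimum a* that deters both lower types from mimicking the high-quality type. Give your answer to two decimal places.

9.54

Mid-quality type (on-path payoff 49 − 7.6×2.7 = 28.48) won't mimic when 28.48 ≥ 101 − 7.6·a*, i.e. a* ≥ 9.54.
Low-quality type (on-path payoff 29) won't mimic when 29 ≥ 101 − 11.5·a*, i.e. a* ≥ 6.26.
Both must hold, so a* = max(6.26, 9.54) = 9.54. The mid-quality type's constraint binds.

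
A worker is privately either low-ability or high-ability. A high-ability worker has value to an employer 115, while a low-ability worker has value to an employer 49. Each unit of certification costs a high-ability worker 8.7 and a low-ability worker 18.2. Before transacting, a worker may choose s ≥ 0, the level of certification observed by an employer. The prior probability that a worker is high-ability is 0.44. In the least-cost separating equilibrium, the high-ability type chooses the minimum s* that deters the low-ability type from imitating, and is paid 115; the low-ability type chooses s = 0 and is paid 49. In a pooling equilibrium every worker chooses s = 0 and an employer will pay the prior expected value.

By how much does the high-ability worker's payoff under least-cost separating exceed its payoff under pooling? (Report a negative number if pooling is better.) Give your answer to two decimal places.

5.41

Least-cost separating signal: s* solves 49 = 115 − 18.2·s*, so s* = (115 − 49)/18.2 ≈ 3.6264.
High-ability type's separating payoff: 115 − 8.7 × s* = 115 − 8.7 × (115 − 49)/18.2 = 115 − 574.2/18.2 ≈ 83.4505.
Pooling payoff: 0.44 × 115 + 0.56 × 49 = 78.04.
Difference: 83.4505 − 78.04 = 5.4105, i.e. 5.41 to two decimal places.
The high-ability type prefers to separate.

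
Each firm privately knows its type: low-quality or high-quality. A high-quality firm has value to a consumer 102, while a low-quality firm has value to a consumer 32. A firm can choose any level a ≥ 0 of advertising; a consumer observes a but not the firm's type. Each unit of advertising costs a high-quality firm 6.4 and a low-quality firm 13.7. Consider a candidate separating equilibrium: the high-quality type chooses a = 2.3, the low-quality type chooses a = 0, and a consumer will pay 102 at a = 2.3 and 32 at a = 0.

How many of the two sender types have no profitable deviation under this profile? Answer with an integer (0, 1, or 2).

1

Low-quality type: stay at 0 → 32; mimic → 102 − 13.7 × 2.3 = 70.49. IC fails (32 < 70.49).
High-quality type: signal → 102 − 6.4 × 2.3 = 87.28; deviate to 0 → 32. IC holds (87.28 ≥ 32).
1 of 2 constraints hold, so this profile is not an equilibrium.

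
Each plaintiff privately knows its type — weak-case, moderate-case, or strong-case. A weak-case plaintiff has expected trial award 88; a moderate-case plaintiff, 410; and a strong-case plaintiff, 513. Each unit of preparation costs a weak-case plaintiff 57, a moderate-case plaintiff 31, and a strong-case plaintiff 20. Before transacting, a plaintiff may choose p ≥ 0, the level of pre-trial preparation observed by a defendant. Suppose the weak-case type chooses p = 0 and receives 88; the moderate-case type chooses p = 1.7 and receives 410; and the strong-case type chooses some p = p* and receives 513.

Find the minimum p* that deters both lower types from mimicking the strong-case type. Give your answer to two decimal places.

7.46

Weak-case type (on-path payoff 88) won't mimic when 88 ≥ 513 − 57·p*, i.e. p* ≥ 7.46.
Moderate-case type (on-path payoff 410 − 31×1.7 = 357.3) won't mimic when 357.3 ≥ 513 − 31·p*, i.e. p* ≥ 5.02.
Both must hold, so p* = max(7.46, 5.02) = 7.46. The weak-case type's constraint binds.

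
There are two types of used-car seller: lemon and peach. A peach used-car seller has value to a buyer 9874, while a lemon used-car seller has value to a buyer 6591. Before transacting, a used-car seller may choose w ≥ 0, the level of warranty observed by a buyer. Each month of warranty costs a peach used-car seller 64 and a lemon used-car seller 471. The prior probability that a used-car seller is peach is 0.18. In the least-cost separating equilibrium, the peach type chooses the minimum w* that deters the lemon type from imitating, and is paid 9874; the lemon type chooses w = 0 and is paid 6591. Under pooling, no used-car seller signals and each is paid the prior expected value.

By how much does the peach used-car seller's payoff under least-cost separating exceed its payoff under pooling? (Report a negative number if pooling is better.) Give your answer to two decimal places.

Least-cost separating signal: w* solves 6591 = 9874 − 471·w*, so w* = (9874 − 6591)/471 ≈ 6.9703.
Peach type's separating payoff: 9874 − 64 × w* = 9874 − 64 × (9874 − 6591)/471 = 9874 − 210112/471 ≈ 9427.9023.
Pooling payoff: 0.18 × 9874 + 0.82 × 6591 = 7181.94.
Difference: 9427.9023 − 7181.94 = 2245.9623, i.e. 2245.96 to two decimal places.
The peach type prefers to separate.

2245.96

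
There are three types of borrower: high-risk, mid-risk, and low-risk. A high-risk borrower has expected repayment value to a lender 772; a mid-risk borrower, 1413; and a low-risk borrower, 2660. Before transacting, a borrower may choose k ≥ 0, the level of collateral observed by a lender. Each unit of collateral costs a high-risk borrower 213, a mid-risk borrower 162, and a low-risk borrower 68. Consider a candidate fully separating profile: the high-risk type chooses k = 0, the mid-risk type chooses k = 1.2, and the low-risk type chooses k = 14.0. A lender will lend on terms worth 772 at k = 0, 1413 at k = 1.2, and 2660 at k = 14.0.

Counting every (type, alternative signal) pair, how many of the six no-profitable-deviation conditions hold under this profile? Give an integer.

5

High-risk (own payoff 772): to k=1.2 gives 1413 − 213×1.2 = 1157.4 → profitable ✗; to k=14.0 gives 2660 − 213×14.0 = -322 → no gain ✓.
Mid-risk (own payoff 1413 − 162×1.2 = 1218.6): to k=0 gives 772 → no gain ✓; to k=14.0 gives 2660 − 162×14.0 = 392 → no gain ✓.
Low-risk (own payoff 2660 − 68×14.0 = 1708): to k=0 gives 772 → no gain ✓; to k=1.2 gives 1413 − 68×1.2 = 1331.4 → no gain ✓.
5 of the 6 constraints hold; not an equilibrium.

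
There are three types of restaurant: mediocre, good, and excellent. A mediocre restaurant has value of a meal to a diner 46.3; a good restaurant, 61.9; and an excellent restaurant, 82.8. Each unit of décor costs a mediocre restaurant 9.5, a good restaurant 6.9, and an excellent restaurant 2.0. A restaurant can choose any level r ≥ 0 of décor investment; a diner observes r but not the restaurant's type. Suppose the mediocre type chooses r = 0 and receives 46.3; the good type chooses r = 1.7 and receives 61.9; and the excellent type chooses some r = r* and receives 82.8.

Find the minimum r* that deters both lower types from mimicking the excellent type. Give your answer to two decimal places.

4.73

Good type (on-path payoff 61.9 − 6.9×1.7 = 50.17) won't mimic when 50.17 ≥ 82.8 − 6.9·r*, i.e. r* ≥ 4.73.
Mediocre type (on-path payoff 46.3) won't mimic when 46.3 ≥ 82.8 − 9.5·r*, i.e. r* ≥ 3.84.
Both must hold, so r* = max(3.84, 4.73) = 4.73. The good type's constraint binds.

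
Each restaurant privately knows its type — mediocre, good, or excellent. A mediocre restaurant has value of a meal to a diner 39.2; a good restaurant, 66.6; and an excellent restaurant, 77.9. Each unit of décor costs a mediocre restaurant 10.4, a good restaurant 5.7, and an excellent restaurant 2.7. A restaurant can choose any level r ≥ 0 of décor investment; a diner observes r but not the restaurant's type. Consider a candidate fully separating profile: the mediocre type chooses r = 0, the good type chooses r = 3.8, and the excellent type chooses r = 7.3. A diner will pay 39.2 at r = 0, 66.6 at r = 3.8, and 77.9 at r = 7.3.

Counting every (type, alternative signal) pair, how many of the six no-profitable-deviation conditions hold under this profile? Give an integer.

6

Good (own payoff 66.6 − 5.7×3.8 = 44.94): to r=0 gives 39.2 → no gain ✓; to r=7.3 gives 77.9 − 5.7×7.3 = 36.29 → no gain ✓.
Excellent (own payoff 77.9 − 2.7×7.3 = 58.19): to r=0 gives 39.2 → no gain ✓; to r=3.8 gives 66.6 − 2.7×3.8 = 56.34 → no gain ✓.
Mediocre (own payoff 39.2): to r=3.8 gives 66.6 − 10.4×3.8 = 27.08 → no gain ✓; to r=7.3 gives 77.9 − 10.4×7.3 = 1.98 → no gain ✓.
6 of the 6 constraints hold; this profile is a separating equilibrium.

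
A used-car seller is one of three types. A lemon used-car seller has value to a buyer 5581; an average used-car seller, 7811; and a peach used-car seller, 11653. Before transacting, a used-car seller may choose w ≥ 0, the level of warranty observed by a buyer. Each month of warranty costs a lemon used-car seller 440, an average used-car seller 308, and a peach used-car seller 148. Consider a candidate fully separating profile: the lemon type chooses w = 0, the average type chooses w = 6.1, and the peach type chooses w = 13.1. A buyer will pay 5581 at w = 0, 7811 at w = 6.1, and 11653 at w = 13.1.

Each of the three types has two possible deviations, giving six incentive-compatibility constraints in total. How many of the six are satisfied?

Average (own payoff 7811 − 308×6.1 = 5932.2): to w=0 gives 5581 → no gain ✓; to w=13.1 gives 11653 − 308×13.1 = 7618.2 → profitable ✗.
Lemon (own payoff 5581): to w=6.1 gives 7811 − 440×6.1 = 5127 → no gain ✓; to w=13.1 gives 11653 − 440×13.1 = 5889 → profitable ✗.
Peach (own payoff 11653 − 148×13.1 = 9714.2): to w=0 gives 5581 → no gain ✓; to w=6.1 gives 7811 − 148×6.1 = 6908.2 → no gain ✓.
4 of the 6 constraints hold; not an equilibrium.

4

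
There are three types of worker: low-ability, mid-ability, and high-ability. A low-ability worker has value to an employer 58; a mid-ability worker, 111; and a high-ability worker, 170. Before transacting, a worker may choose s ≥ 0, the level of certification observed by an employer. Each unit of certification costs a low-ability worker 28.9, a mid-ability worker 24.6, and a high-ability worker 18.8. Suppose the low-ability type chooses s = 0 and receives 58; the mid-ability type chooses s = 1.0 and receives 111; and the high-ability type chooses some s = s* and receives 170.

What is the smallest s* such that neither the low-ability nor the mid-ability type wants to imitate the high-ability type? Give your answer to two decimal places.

Low-ability type (on-path payoff 58) won't mimic when 58 ≥ 170 − 28.9·s*, i.e. s* ≥ 3.88.
Mid-ability type (on-path payoff 111 − 24.6×1.0 = 86.4) won't mimic when 86.4 ≥ 170 − 24.6·s*, i.e. s* ≥ 3.40.
Both must hold, so s* = max(3.88, 3.40) = 3.88. The low-ability type's constraint binds.

3.88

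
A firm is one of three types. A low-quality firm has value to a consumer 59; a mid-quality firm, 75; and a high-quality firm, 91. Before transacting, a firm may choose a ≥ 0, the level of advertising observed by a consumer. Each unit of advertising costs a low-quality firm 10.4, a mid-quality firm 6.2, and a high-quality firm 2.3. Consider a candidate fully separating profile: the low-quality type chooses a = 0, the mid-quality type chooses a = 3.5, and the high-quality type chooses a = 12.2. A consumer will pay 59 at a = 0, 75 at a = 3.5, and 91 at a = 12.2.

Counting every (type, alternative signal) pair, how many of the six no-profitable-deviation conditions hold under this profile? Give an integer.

4

High-quality (own payoff 91 − 2.3×12.2 = 62.94): to a=0 gives 59 → no gain ✓; to a=3.5 gives 75 − 2.3×3.5 = 66.95 → profitable ✗.
Low-quality (own payoff 59): to a=3.5 gives 75 − 10.4×3.5 = 38.6 → no gain ✓; to a=12.2 gives 91 − 10.4×12.2 = -35.88 → no gain ✓.
Mid-quality (own payoff 75 − 6.2×3.5 = 53.3): to a=0 gives 59 → profitable ✗; to a=12.2 gives 91 − 6.2×12.2 = 15.36 → no gain ✓.
4 of the 6 constraints hold; not an equilibrium.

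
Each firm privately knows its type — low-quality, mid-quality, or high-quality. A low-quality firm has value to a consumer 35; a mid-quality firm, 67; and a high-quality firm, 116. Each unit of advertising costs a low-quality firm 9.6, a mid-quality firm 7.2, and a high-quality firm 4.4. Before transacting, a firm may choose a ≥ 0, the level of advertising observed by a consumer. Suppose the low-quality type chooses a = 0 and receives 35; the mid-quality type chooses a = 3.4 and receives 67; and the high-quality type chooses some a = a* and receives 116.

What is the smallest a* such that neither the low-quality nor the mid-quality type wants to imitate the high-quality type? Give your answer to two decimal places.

10.21

Mid-quality type (on-path payoff 67 − 7.2×3.4 = 42.52) won't mimic when 42.52 ≥ 116 − 7.2·a*, i.e. a* ≥ 10.21.
Low-quality type (on-path payoff 35) won't mimic when 35 ≥ 116 − 9.6·a*, i.e. a* ≥ 8.44.
Both must hold, so a* = max(8.44, 10.21) = 10.21. The mid-quality type's constraint binds.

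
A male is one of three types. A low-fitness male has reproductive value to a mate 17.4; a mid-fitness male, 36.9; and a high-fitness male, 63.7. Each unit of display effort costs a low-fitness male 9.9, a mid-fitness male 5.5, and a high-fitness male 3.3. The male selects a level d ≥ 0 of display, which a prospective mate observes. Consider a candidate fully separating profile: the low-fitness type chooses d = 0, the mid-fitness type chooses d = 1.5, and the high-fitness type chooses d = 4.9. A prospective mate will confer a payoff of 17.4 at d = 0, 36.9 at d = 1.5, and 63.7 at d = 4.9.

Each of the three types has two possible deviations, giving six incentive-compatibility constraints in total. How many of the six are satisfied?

Mid-fitness (own payoff 36.9 − 5.5×1.5 = 28.65): to d=0 gives 17.4 → no gain ✓; to d=4.9 gives 63.7 − 5.5×4.9 = 36.75 → profitable ✗.
Low-fitness (own payoff 17.4): to d=1.5 gives 36.9 − 9.9×1.5 = 22.05 → profitable ✗; to d=4.9 gives 63.7 − 9.9×4.9 = 15.19 → no gain ✓.
High-fitness (own payoff 63.7 − 3.3×4.9 = 47.53): to d=0 gives 17.4 → no gain ✓; to d=1.5 gives 36.9 − 3.3×1.5 = 31.95 → no gain ✓.
4 of the 6 constraints hold; not an equilibrium.

4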